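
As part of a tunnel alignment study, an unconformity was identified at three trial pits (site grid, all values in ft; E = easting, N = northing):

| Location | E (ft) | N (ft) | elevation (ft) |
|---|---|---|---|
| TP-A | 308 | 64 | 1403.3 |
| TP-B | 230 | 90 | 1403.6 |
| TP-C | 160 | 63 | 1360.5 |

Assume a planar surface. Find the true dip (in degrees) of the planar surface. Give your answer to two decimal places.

Let the plane be z = a·E + b·N + c.
TP-B−TP-A: −78a + 26b = 0.3;  TP-C−TP-A: −148a − 1b = −42.8.
Solving gives a = 0.28337, b = 0.86164.
Gradient magnitude |∇z| = √(a² + b²) = √(0.08030 + 0.74242) = 0.90704.
True dip = arctan(0.90704) = 42.21°, dipping toward SSW (azimuth ≈ 198°).

42.21°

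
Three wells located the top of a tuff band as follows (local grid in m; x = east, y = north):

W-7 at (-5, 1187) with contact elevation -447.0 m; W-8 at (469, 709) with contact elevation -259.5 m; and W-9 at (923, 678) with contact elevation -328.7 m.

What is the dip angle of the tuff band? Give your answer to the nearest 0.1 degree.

31.5°

Let the plane be z = a·x + b·y + c.
W-8−W-7: 474a − 478b = 187.5;  W-9−W-7: 928a − 509b = 118.3.
Solving gives a = −0.19222, b = −0.58287.
Gradient magnitude |∇z| = √(a² + b²) = √(0.03695 + 0.33974) = 0.61375.
True dip = arctan(0.61375) = 31.5°, dipping toward NNE (azimuth ≈ 018°).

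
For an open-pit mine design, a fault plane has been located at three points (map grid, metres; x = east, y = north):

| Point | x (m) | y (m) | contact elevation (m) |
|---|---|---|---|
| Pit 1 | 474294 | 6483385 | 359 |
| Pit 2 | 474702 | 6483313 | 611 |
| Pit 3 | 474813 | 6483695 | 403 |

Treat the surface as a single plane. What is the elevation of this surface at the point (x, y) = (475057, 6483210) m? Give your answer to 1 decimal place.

858.1 m

Two edge vectors: Pit 1→Pit 2 = (408, -72, 252), Pit 1→Pit 3 = (519, 310, 44).
Normal n = (Pit 1→Pit 2) × (Pit 1→Pit 3) = (-81288, 112836, 163848).
So ∂z/∂x = −n_x/n_z = 0.496118354 and ∂z/∂y = −n_y/n_z = −0.688662663.
Intercept c from Pit 1: 359 − 235305.96 + 4464865.18 = 4229918.22.
At (475057, 6483210): z = 235684.5 − 4464744.7 + 4229918.22 = 858.1 m.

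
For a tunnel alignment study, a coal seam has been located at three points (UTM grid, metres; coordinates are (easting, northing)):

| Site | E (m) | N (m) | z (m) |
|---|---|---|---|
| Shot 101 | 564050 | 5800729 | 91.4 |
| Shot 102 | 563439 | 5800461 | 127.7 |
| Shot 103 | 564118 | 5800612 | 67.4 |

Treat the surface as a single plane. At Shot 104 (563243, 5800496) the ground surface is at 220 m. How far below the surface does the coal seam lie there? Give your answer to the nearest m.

64 m

Two edge vectors: Shot 101→Shot 102 = (-611, -268, 36.3), Shot 101→Shot 103 = (68, -117, -24).
Normal n = (Shot 101→Shot 102) × (Shot 101→Shot 103) = (10679.1, -12195.6, 89711).
So ∂z/∂E = −n_x/n_z = −0.11903891 and ∂z/∂N = −n_y/n_z = 0.13594320.
Intercept c from Shot 101: 91.4 + 67143.90 − 788569.64 = −721334.34.
At (563243, 5800496): z_contact = −67047.8 + 788538.0 − 721334.34 = 155.8 m.
Depth below ground = 220 − 155.8 = 64 m.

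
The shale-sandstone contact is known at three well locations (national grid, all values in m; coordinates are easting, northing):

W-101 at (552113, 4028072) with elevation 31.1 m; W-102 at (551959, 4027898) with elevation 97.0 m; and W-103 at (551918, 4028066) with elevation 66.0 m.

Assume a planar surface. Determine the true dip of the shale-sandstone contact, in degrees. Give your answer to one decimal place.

15.9°

Let the plane be z = a·easting + b·northing + c.
W-102−W-101: −154a − 174b = 65.9;  W-103−W-101: −195a − 6b = 34.9.
Solving gives a = −0.17201, b = −0.22650.
Gradient magnitude |∇z| = √(a² + b²) = √(0.02959 + 0.05130) = 0.28441.
True dip = arctan(0.28441) = 15.9°, dipping toward NE (azimuth ≈ 037°).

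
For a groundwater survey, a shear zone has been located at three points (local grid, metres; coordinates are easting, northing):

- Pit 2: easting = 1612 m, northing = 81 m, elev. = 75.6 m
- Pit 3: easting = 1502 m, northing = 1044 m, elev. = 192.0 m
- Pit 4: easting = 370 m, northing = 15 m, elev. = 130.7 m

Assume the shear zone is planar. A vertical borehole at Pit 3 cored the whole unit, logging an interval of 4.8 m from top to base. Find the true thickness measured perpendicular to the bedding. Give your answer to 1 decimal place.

4.8 m

Let the plane be z = a·easting + b·northing + c.
Pit 3−Pit 2: −110a + 963b = 116.4;  Pit 4−Pit 2: −1242a − 66b = 55.1.
Solving gives a = −0.05048, b = 0.11511.
|∇z| = √(a²+b²) = 0.12569, so dip δ = arctan(0.12569) = 7.16°.
True thickness = vertical thickness × cos δ = 4.8 × cos 7.16° = 4.8 m.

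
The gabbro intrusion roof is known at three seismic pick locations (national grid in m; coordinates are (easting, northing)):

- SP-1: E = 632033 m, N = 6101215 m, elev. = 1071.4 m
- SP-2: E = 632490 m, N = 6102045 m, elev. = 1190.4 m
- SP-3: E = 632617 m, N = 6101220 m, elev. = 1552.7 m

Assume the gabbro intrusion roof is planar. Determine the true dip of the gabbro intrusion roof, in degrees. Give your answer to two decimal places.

Two edge vectors: SP-1→SP-2 = (457, 830, 119), SP-1→SP-3 = (584, 5, 481.3).
Normal n = (SP-1→SP-2) × (SP-1→SP-3) = (398884, -150458.1, -482435).
So ∂z/∂E = −n_x/n_z = 0.82681 and ∂z/∂N = −n_y/n_z = −0.31187.
Gradient magnitude |∇z| = √(a² + b²) = √(0.68362 + 0.09726) = 0.88368.
True dip = arctan(0.88368) = 41.47°, dipping toward WNW (azimuth ≈ 291°).

41.47°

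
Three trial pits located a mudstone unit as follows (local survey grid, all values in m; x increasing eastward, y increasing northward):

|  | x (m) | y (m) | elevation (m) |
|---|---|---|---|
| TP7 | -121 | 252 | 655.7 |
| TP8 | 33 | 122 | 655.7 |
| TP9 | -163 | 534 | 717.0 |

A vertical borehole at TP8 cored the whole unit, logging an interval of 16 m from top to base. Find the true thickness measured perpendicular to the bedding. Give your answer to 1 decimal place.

15.2 m

Two edge vectors: TP7→TP8 = (154, -130, 0), TP7→TP9 = (-42, 282, 61.3).
Normal n = (TP7→TP8) × (TP7→TP9) = (-7969, -9440.2, 37968).
So ∂z/∂x = −n_x/n_z = 0.20989 and ∂z/∂y = −n_y/n_z = 0.24864.
|∇z| = √(a²+b²) = 0.32538, so dip δ = arctan(0.32538) = 18.02°.
True thickness = vertical thickness × cos δ = 16 × cos 18.02° = 15.2 m.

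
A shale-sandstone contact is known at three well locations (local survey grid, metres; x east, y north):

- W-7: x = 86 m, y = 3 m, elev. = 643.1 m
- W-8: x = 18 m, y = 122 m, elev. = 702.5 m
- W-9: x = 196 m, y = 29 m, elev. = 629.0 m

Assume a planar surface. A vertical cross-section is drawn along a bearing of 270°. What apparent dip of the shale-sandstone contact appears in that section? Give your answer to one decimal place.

12.2°

Two edge vectors: W-7→W-8 = (-68, 119, 59.4), W-7→W-9 = (110, 26, -14.1).
Normal n = (W-7→W-8) × (W-7→W-9) = (-3222.3, 5575.2, -14858).
So ∂z/∂x = −n_x/n_z = −0.21687 and ∂z/∂y = −n_y/n_z = 0.37523.
Unit vector along 270° is (sin 270°, cos 270°) = (-1.0000, -0.0000).
Slope in that direction = a·(-1.0000) + b·(-0.0000) = 0.21687.
Apparent dip = arctan|0.21687| = 12.2° (true dip is 23.4°, so apparent ≤ true as expected).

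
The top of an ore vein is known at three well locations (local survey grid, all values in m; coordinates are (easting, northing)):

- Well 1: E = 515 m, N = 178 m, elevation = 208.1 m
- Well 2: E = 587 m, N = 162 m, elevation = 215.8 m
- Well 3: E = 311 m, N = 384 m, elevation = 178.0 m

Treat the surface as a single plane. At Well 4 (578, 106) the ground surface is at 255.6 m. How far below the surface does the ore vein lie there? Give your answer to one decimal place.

Let the plane be z = a·E + b·N + c.
Well 2−Well 1: 72a − 16b = 7.7;  Well 3−Well 1: −204a + 206b = −30.1.
Solving gives a = 0.09549, b = −0.05156.
Then c = 208.1 − a·515 − b·178 = 168.10.
At (578, 106): z_contact = 55.19 − 5.46 + 168.10 = 217.83 m.
Depth below ground = 255.6 − 217.83 = 37.8 m.

37.8 m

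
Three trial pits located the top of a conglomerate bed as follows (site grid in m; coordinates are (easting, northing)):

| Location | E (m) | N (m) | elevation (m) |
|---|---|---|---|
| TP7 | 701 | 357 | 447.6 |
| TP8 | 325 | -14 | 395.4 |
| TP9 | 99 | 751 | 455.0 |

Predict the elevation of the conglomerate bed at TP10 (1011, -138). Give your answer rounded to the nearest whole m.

Two edge vectors: TP7→TP8 = (-376, -371, -52.2), TP7→TP9 = (-602, 394, 7.4).
Normal n = (TP7→TP8) × (TP7→TP9) = (17821.4, 34206.8, -371486).
So ∂z/∂E = −n_x/n_z = 0.04797 and ∂z/∂N = −n_y/n_z = 0.09208.
Intercept c from TP7: 447.6 − 33.63 − 32.87 = 381.10.
At (1011, -138): z = 48.5 − 12.7 + 381.10 = 416.9 m.

417 m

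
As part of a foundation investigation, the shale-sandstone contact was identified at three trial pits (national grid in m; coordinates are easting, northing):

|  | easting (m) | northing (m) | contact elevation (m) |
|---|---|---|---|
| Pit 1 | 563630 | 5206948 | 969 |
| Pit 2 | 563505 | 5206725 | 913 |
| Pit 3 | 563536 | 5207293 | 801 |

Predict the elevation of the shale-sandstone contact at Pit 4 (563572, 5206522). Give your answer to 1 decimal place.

1022.2 m

Two edge vectors: Pit 1→Pit 2 = (-125, -223, -56), Pit 1→Pit 3 = (-94, 345, -168).
Normal n = (Pit 1→Pit 2) × (Pit 1→Pit 3) = (56784, -15736, -64087).
So ∂z/∂easting = −n_x/n_z = 0.886045532 and ∂z/∂northing = −n_y/n_z = −0.245541217.
Intercept c from Pit 1: 969 − 499401.84 + 1278520.35 = 780087.51.
At (563572, 5206522): z = 499350.5 − 1278415.8 + 780087.51 = 1022.2 m.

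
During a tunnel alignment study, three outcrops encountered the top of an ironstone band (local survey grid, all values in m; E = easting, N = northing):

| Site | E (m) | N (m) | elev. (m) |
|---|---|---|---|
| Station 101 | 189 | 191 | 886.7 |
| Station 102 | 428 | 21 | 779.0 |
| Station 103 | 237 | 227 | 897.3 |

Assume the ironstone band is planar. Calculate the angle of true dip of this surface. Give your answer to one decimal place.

25.4°

Let the plane be z = a·E + b·N + c.
Station 102−Station 101: 239a − 170b = −107.7;  Station 103−Station 101: 48a + 36b = 10.6.
Solving gives a = −0.12379, b = 0.45950.
Gradient magnitude |∇z| = √(a² + b²) = √(0.01532 + 0.21114) = 0.47588.
True dip = arctan(0.47588) = 25.4°, dipping toward SSE (azimuth ≈ 165°).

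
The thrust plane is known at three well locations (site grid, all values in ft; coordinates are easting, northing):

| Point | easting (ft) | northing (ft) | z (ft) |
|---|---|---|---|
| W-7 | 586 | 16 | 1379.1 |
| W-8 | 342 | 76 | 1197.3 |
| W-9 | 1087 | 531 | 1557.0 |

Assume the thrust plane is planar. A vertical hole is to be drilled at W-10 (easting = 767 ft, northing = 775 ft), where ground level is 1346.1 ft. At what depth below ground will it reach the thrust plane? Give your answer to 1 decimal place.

Let the plane be z = a·easting + b·northing + c.
W-8−W-7: −244a + 60b = −181.8;  W-9−W-7: 501a + 515b = 177.9.
Solving gives a = 0.669798, b = −0.306153.
Then c = 1379.1 − a·586 − b·16 = 991.50.
At (767, 775): z_contact = 513.74 − 237.27 + 991.50 = 1267.96 ft.
Depth below ground = 1346.1 − 1267.96 = 78.1 ft.

78.1 ft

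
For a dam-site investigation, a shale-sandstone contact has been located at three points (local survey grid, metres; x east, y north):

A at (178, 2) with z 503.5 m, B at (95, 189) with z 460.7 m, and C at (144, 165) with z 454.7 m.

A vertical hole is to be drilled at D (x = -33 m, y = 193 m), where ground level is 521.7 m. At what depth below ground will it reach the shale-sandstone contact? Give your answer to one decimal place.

Let the plane be z = a·x + b·y + c.
B−A: −83a + 187b = −42.8;  C−A: −34a + 163b = −48.8.
Solving gives a = −0.29971, b = −0.36190.
Then c = 503.5 − a·178 − b·2 = 557.57.
At (-33, 193): z_contact = 9.89 − 69.85 + 557.57 = 497.61 m.
Depth below ground = 521.7 − 497.61 = 24.1 m.

24.1 m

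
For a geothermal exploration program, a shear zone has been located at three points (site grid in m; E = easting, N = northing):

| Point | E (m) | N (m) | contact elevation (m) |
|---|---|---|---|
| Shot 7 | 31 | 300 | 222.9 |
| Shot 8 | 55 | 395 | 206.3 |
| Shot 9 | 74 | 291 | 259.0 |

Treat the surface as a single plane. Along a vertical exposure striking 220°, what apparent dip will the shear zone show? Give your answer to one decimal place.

11.8°

Two edge vectors: Shot 7→Shot 8 = (24, 95, -16.6), Shot 7→Shot 9 = (43, -9, 36.1).
Normal n = (Shot 7→Shot 8) × (Shot 7→Shot 9) = (3280.1, -1580.2, -4301).
So ∂z/∂E = −n_x/n_z = 0.76264 and ∂z/∂N = −n_y/n_z = −0.36740.
Unit vector along 220° is (sin 220°, cos 220°) = (-0.6428, -0.7660).
Slope in that direction = a·(-0.6428) + b·(-0.7660) = −0.20877.
Apparent dip = arctan|0.20877| = 11.8° (true dip is 40.2°, so apparent ≤ true as expected).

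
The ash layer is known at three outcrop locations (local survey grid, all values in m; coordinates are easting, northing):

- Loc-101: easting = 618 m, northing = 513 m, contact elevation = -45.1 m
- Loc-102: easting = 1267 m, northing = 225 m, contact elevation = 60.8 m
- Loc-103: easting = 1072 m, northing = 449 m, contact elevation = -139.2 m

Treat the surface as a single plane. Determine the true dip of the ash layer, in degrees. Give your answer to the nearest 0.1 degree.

Let the plane be z = a·easting + b·northing + c.
Loc-102−Loc-101: 649a − 288b = 105.9;  Loc-103−Loc-101: 454a − 64b = −94.1.
Solving gives a = −0.37973, b = −1.22343.
Gradient magnitude |∇z| = √(a² + b²) = √(0.14420 + 1.49678) = 1.28101.
True dip = arctan(1.28101) = 52.0°, dipping toward NNE (azimuth ≈ 017°).

52.0°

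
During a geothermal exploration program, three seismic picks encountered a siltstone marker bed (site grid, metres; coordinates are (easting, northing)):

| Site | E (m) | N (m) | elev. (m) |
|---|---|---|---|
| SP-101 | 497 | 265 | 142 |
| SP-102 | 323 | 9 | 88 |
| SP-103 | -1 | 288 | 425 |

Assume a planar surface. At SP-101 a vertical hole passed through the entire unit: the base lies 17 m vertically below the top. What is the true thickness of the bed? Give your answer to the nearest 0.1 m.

13.3 m

Two edge vectors: SP-101→SP-102 = (-174, -256, -54), SP-101→SP-103 = (-498, 23, 283).
Normal n = (SP-101→SP-102) × (SP-101→SP-103) = (-71206, 76134, -131490).
So ∂z/∂E = −n_x/n_z = −0.54153 and ∂z/∂N = −n_y/n_z = 0.57901.
|∇z| = √(a²+b²) = 0.79279, so dip δ = arctan(0.79279) = 38.41°.
True thickness = vertical thickness × cos δ = 17 × cos 38.41° = 13.3 m.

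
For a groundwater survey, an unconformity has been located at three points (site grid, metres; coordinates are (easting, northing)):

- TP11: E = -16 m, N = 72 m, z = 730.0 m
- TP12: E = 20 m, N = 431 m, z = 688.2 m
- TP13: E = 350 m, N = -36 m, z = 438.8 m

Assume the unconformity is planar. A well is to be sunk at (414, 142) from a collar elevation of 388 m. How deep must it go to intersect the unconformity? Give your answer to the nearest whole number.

7 m

Two edge vectors: TP11→TP12 = (36, 359, -41.8), TP11→TP13 = (366, -108, -291.2).
Normal n = (TP11→TP12) × (TP11→TP13) = (-109055.2, -4815.6, -135282).
So ∂z/∂E = −n_x/n_z = −0.80613 and ∂z/∂N = −n_y/n_z = −0.03560.
Intercept c from TP11: 730 − 12.90 + 2.56 = 719.66.
At (414, 142): z_contact = −333.7 − 5.1 + 719.66 = 380.9 m.
Depth below ground = 388 − 380.9 = 7 m.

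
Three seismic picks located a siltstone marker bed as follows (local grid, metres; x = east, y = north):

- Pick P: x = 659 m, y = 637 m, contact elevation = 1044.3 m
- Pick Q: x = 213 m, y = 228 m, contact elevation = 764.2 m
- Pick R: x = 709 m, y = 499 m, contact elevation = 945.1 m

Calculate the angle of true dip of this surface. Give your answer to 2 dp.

Two edge vectors: Pick P→Pick Q = (-446, -409, -280.1), Pick P→Pick R = (50, -138, -99.2).
Normal n = (Pick P→Pick Q) × (Pick P→Pick R) = (1919, -58248.2, 81998).
So ∂z/∂x = −n_x/n_z = −0.02340 and ∂z/∂y = −n_y/n_z = 0.71036.
Gradient magnitude |∇z| = √(a² + b²) = √(0.00055 + 0.50461) = 0.71075.
True dip = arctan(0.71075) = 35.40°, dipping toward S (azimuth ≈ 178°).

35.40°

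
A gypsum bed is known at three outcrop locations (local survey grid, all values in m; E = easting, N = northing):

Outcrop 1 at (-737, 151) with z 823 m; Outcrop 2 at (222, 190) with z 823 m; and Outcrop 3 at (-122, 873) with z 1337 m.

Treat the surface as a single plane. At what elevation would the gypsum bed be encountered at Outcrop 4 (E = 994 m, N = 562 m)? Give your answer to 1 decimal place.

1074.2 m

Two edge vectors: Outcrop 1→Outcrop 2 = (959, 39, 0), Outcrop 1→Outcrop 3 = (615, 722, 514).
Normal n = (Outcrop 1→Outcrop 2) × (Outcrop 1→Outcrop 3) = (20046, -492926, 668413).
So ∂z/∂E = −n_x/n_z = −0.02999 and ∂z/∂N = −n_y/n_z = 0.73746.
Intercept c from Outcrop 1: 823 − 22.10 − 111.36 = 689.54.
At (994, 562): z = −29.8 + 414.5 + 689.54 = 1074.2 m.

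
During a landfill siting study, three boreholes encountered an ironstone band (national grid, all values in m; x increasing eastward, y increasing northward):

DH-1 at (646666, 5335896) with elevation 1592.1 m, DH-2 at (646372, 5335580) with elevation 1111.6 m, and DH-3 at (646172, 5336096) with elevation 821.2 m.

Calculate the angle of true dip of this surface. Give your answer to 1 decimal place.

Let the plane be z = a·x + b·y + c.
DH-2−DH-1: −294a − 316b = −480.5;  DH-3−DH-1: −494a + 200b = −770.9.
Solving gives a = 1.58073, b = 0.04989.
Gradient magnitude |∇z| = √(a² + b²) = √(2.49870 + 0.00249) = 1.58151.
True dip = arctan(1.58151) = 57.7°, dipping toward W (azimuth ≈ 268°).

57.7°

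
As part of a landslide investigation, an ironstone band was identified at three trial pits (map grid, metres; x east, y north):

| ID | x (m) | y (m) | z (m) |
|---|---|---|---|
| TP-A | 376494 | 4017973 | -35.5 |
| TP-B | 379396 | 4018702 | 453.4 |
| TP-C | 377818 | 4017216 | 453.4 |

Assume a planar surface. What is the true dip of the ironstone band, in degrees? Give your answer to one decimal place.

Let the plane be z = a·x + b·y + c.
TP-B−TP-A: 2902a + 729b = 488.9;  TP-C−TP-A: 1324a − 757b = 488.9.
Solving gives a = 0.22976, b = −0.24399.
Gradient magnitude |∇z| = √(a² + b²) = √(0.05279 + 0.05953) = 0.33514.
True dip = arctan(0.33514) = 18.5°, dipping toward NW (azimuth ≈ 317°).

18.5°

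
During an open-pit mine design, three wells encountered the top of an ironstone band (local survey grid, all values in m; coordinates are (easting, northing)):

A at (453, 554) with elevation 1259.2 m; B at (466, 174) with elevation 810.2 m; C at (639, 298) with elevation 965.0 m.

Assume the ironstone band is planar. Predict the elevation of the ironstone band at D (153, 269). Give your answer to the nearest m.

Two edge vectors: A→B = (13, -380, -449), A→C = (186, -256, -294.2).
Normal n = (A→B) × (A→C) = (-3148, -79689.4, 67352).
So ∂z/∂E = −n_x/n_z = 0.04674 and ∂z/∂N = −n_y/n_z = 1.18318.
Intercept c from A: 1259.2 − 21.17 − 655.48 = 582.55.
At (153, 269): z = 7.2 + 318.3 + 582.55 = 908.0 m.

908 m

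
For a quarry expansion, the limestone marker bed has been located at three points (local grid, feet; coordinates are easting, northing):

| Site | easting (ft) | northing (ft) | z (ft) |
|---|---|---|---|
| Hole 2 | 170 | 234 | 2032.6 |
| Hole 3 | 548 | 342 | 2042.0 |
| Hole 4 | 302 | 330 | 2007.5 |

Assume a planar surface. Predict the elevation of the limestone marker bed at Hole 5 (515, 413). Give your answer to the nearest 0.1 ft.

Two edge vectors: Hole 2→Hole 3 = (378, 108, 9.4), Hole 2→Hole 4 = (132, 96, -25.1).
Normal n = (Hole 2→Hole 3) × (Hole 2→Hole 4) = (-3613.2, 10728.6, 22032).
So ∂z/∂easting = −n_x/n_z = 0.16400 and ∂z/∂northing = −n_y/n_z = −0.48696.
Intercept c from Hole 2: 2032.6 − 27.88 + 113.95 = 2118.67.
At (515, 413): z = 84.5 − 201.1 + 2118.67 = 2002.0 ft.

2002.0 ft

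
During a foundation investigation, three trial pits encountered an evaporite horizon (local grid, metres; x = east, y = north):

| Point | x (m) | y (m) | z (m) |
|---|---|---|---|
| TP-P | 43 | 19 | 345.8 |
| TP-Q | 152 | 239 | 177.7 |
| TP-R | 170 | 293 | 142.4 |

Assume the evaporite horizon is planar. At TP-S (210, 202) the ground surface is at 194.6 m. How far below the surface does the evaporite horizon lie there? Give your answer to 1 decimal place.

40.6 m

Two edge vectors: TP-P→TP-Q = (109, 220, -168.1), TP-P→TP-R = (127, 274, -203.4).
Normal n = (TP-P→TP-Q) × (TP-P→TP-R) = (1311.4, 821.9, 1926).
So ∂z/∂x = −n_x/n_z = −0.68089 and ∂z/∂y = −n_y/n_z = −0.42674.
Intercept c from TP-P: 345.8 + 29.28 + 8.11 = 383.19.
At (210, 202): z_contact = −142.99 − 86.20 + 383.19 = 154.00 m.
Depth below ground = 194.6 − 154.00 = 40.6 m.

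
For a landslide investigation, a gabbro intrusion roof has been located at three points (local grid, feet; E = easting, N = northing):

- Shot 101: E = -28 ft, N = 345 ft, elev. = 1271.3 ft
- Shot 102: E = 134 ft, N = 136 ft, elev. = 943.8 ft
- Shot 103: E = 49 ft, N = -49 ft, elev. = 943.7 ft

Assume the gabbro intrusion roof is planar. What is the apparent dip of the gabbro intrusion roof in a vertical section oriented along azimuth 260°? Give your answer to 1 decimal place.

48.9°

Let the plane be z = a·E + b·N + c.
Shot 102−Shot 101: 162a − 209b = −327.5;  Shot 103−Shot 101: 77a − 394b = −327.6.
Solving gives a = −1.26881, b = 0.58351.
Unit vector along 260° is (sin 260°, cos 260°) = (-0.9848, -0.1736).
Slope in that direction = a·(-0.9848) + b·(-0.1736) = 1.14821.
Apparent dip = arctan|1.14821| = 48.9° (true dip is 54.4°, so apparent ≤ true as expected).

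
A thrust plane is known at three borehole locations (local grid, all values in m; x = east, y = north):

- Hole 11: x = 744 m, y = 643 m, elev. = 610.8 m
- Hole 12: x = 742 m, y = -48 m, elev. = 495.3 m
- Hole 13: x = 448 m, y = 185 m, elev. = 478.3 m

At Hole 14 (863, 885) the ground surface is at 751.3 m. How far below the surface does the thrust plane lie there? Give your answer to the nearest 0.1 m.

77.6 m

Let the plane be z = a·x + b·y + c.
Hole 12−Hole 11: −2a − 691b = −115.5;  Hole 13−Hole 11: −296a − 458b = −132.5.
Solving gives a = 0.18986, b = 0.16660.
Then c = 610.8 − a·744 − b·643 = 362.42.
At (863, 885): z_contact = 163.85 + 147.44 + 362.42 = 673.71 m.
Depth below ground = 751.3 − 673.71 = 77.6 m.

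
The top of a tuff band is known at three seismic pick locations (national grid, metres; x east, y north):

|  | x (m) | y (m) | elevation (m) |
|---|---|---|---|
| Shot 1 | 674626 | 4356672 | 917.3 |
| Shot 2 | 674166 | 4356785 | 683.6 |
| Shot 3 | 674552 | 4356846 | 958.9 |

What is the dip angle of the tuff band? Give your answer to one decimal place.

39.1°

Let the plane be z = a·x + b·y + c.
Shot 2−Shot 1: −460a + 113b = −233.7;  Shot 3−Shot 1: −74a + 174b = 41.6.
Solving gives a = 0.63289, b = 0.50824.
Gradient magnitude |∇z| = √(a² + b²) = √(0.40056 + 0.25831) = 0.81171.
True dip = arctan(0.81171) = 39.1°, dipping toward SW (azimuth ≈ 231°).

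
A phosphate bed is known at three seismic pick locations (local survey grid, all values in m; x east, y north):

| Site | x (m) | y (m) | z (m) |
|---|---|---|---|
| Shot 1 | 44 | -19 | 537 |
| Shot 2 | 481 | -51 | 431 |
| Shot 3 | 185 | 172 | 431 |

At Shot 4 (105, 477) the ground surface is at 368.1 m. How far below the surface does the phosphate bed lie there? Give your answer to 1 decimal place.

24.4 m

Let the plane be z = a·x + b·y + c.
Shot 2−Shot 1: 437a − 32b = −106;  Shot 3−Shot 1: 141a + 191b = −106.
Solving gives a = −0.26868, b = −0.35663.
Then c = 537 − a·44 − b·-19 = 542.05.
At (105, 477): z_contact = −28.21 − 170.11 + 542.05 = 343.72 m.
Depth below ground = 368.1 − 343.72 = 24.4 m.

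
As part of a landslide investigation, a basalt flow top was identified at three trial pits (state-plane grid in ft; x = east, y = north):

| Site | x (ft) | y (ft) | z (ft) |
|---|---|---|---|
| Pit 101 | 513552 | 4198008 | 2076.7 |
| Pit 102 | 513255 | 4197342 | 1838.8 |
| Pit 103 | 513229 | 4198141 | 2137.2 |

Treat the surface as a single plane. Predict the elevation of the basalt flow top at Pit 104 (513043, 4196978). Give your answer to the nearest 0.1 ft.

Let the plane be z = a·x + b·y + c.
Pit 102−Pit 101: −297a − 666b = −237.9;  Pit 103−Pit 101: −323a + 133b = 60.5.
Solving gives a = −0.033981360, b = 0.372361057.
Then c = 2076.7 − a·513552 − b·4198008 = −1543646.80.
At (513043, 4196978): z = −17433.9 + 1562791.2 − 1543646.80 = 1710.5 ft.

1710.5 ft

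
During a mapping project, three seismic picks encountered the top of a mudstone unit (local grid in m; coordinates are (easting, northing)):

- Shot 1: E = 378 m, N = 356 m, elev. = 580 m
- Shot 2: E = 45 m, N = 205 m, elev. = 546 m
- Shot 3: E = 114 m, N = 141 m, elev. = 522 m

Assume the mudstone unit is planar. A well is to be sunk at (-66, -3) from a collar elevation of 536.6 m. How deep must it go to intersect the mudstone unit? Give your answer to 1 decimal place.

Two edge vectors: Shot 1→Shot 2 = (-333, -151, -34), Shot 1→Shot 3 = (-264, -215, -58).
Normal n = (Shot 1→Shot 2) × (Shot 1→Shot 3) = (1448, -10338, 31731).
So ∂z/∂E = −n_x/n_z = −0.04563 and ∂z/∂N = −n_y/n_z = 0.32580.
Intercept c from Shot 1: 580 + 17.25 − 115.99 = 481.26.
At (-66, -3): z_contact = 3.01 − 0.98 + 481.26 = 483.30 m.
Depth below ground = 536.6 − 483.30 = 53.3 m.

53.3 m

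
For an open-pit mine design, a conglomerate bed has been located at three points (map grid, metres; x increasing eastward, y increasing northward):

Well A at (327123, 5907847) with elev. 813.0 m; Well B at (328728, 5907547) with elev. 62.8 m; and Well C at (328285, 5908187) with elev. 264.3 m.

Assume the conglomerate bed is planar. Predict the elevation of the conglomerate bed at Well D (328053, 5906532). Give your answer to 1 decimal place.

Let the plane be z = a·x + b·y + c.
Well B−Well A: 1605a − 300b = −750.2;  Well C−Well A: 1162a + 340b = −548.7.
Solving gives a = −0.469281002, b = −0.009986694.
Then c = 813 − a·327123 − b·5907847 = 213325.47.
At (328053, 5906532): z = −153949.0 − 58986.7 + 213325.47 = 389.7 m.

389.7 m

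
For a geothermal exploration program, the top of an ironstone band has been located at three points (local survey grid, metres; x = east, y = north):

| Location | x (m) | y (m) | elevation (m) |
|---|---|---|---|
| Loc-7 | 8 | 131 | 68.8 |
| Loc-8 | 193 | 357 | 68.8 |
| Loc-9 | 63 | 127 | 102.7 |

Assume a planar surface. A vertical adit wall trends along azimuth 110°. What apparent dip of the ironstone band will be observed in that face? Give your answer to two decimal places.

35.36°

Two edge vectors: Loc-7→Loc-8 = (185, 226, 0), Loc-7→Loc-9 = (55, -4, 33.9).
Normal n = (Loc-7→Loc-8) × (Loc-7→Loc-9) = (7661.4, -6271.5, -13170).
So ∂z/∂x = −n_x/n_z = 0.58173 and ∂z/∂y = −n_y/n_z = −0.47620.
Unit vector along 110° is (sin 110°, cos 110°) = (0.9397, -0.3420).
Slope in that direction = a·(0.9397) + b·(-0.3420) = 0.70952.
Apparent dip = arctan|0.70952| = 35.36° (true dip is 36.9°, so apparent ≤ true as expected).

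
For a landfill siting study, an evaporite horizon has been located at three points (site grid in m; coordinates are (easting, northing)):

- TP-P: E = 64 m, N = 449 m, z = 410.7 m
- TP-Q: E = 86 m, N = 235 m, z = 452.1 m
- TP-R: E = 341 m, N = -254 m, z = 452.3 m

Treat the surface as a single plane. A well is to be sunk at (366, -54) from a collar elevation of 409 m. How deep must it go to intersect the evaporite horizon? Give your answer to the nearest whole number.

16 m

Let the plane be z = a·E + b·N + c.
TP-Q−TP-P: 22a − 214b = 41.4;  TP-R−TP-P: 277a − 703b = 41.6.
Solving gives a = −0.46110, b = −0.24086.
Then c = 410.7 − a·64 − b·449 = 548.36.
At (366, -54): z_contact = −168.8 + 13.0 + 548.36 = 392.6 m.
Depth below ground = 409 − 392.6 = 16 m.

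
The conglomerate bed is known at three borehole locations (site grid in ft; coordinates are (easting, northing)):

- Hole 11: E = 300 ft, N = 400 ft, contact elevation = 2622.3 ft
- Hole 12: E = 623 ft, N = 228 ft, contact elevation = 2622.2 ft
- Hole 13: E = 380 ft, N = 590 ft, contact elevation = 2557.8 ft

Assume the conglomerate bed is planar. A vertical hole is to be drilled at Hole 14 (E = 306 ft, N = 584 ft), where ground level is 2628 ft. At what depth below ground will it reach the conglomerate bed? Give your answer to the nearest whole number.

Let the plane be z = a·E + b·N + c.
Hole 12−Hole 11: 323a − 172b = −0.1;  Hole 13−Hole 11: 80a + 190b = −64.5.
Solving gives a = −0.14792, b = −0.27719.
Then c = 2622.3 − a·300 − b·400 = 2777.55.
At (306, 584): z_contact = −45.3 − 161.9 + 2777.55 = 2570.4 ft.
Depth below ground = 2628 − 2570.4 = 58 ft.

58 ft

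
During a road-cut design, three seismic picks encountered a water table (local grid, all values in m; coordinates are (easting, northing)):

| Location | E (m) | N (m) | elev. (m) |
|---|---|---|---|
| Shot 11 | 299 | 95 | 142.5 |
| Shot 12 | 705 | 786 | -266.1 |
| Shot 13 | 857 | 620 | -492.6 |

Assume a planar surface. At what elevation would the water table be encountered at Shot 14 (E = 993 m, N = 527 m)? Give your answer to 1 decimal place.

-685.6 m

Let the plane be z = a·E + b·N + c.
Shot 12−Shot 11: 406a + 691b = −408.6;  Shot 13−Shot 11: 558a + 525b = −635.1.
Solving gives a = −1.30106, b = 0.17313.
Then c = 142.5 − a·299 − b·95 = 515.07.
At (993, 527): z = −1292.0 + 91.2 + 515.07 = -685.6 m.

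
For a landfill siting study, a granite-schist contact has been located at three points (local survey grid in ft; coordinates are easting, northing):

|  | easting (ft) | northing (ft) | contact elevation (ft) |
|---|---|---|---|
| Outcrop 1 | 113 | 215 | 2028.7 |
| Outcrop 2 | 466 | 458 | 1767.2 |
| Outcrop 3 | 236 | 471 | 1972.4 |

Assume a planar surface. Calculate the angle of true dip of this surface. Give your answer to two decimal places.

42.11°

Two edge vectors: Outcrop 1→Outcrop 2 = (353, 243, -261.5), Outcrop 1→Outcrop 3 = (123, 256, -56.3).
Normal n = (Outcrop 1→Outcrop 2) × (Outcrop 1→Outcrop 3) = (53263.1, -12290.6, 60479).
So ∂z/∂easting = −n_x/n_z = −0.88069 and ∂z/∂northing = −n_y/n_z = 0.20322.
Gradient magnitude |∇z| = √(a² + b²) = √(0.77561 + 0.04130) = 0.90383.
True dip = arctan(0.90383) = 42.11°, dipping toward ESE (azimuth ≈ 103°).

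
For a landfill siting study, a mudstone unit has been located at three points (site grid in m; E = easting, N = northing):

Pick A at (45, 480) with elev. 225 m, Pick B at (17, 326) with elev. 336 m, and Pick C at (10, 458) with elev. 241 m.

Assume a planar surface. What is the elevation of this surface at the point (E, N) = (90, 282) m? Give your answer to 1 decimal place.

367.3 m

Let the plane be z = a·E + b·N + c.
Pick B−Pick A: −28a − 154b = 111;  Pick C−Pick A: −35a − 22b = 16.
Solving gives a = −0.00461, b = −0.71994.
Then c = 225 − a·45 − b·480 = 570.78.
At (90, 282): z = −0.4 − 203.0 + 570.78 = 367.3 m.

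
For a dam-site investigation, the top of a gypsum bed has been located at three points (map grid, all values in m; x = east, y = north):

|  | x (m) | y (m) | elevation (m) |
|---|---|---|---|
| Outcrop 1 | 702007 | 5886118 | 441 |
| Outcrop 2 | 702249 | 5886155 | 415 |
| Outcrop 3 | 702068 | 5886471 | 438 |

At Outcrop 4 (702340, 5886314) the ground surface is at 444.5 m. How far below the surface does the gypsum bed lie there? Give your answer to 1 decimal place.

Two edge vectors: Outcrop 1→Outcrop 2 = (242, 37, -26), Outcrop 1→Outcrop 3 = (61, 353, -3).
Normal n = (Outcrop 1→Outcrop 2) × (Outcrop 1→Outcrop 3) = (9067, -860, 83169).
So ∂z/∂x = −n_x/n_z = −0.109018985 and ∂z/∂y = −n_y/n_z = 0.010340391.
Intercept c from Outcrop 1: 441 + 76532.09 − 60864.76 = 16108.33.
At (702340, 5886314): z_contact = −76568.39 + 60866.79 + 16108.33 = 406.72 m.
Depth below ground = 444.5 − 406.72 = 37.8 m.

37.8 m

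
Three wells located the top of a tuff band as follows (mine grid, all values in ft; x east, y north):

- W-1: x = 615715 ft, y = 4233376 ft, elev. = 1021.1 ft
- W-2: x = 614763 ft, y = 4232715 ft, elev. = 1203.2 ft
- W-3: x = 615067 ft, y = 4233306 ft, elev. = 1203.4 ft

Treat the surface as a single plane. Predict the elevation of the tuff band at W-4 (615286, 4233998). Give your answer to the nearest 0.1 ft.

Let the plane be z = a·x + b·y + c.
W-2−W-1: −952a − 661b = 182.1;  W-3−W-1: −648a − 70b = 182.3.
Solving gives a = −0.297917819, b = 0.153582093.
Then c = 1021.1 − a·615715 − b·4233376 = −465717.18.
At (615286, 4233998): z = −183304.7 + 650266.3 − 465717.18 = 1244.4 ft.

1244.4 ft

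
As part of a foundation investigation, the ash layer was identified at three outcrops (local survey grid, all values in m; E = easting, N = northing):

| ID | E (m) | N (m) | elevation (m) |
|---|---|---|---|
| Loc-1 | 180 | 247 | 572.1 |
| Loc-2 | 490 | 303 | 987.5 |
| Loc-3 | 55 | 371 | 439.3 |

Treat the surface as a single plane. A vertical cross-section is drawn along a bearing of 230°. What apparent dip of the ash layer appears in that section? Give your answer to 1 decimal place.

Let the plane be z = a·E + b·N + c.
Loc-2−Loc-1: 310a + 56b = 415.4;  Loc-3−Loc-1: −125a + 124b = −132.8.
Solving gives a = 1.29724, b = 0.23673.
Unit vector along 230° is (sin 230°, cos 230°) = (-0.7660, -0.6428).
Slope in that direction = a·(-0.7660) + b·(-0.6428) = −1.14591.
Apparent dip = arctan|1.14591| = 48.9° (true dip is 52.8°, so apparent ≤ true as expected).

48.9°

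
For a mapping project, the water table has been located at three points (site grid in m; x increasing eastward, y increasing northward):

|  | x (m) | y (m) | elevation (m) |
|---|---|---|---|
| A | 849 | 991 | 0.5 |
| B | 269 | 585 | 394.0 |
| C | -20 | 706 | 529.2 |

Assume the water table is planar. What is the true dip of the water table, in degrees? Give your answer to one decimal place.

30.0°

Two edge vectors: A→B = (-580, -406, 393.5), A→C = (-869, -285, 528.7).
Normal n = (A→B) × (A→C) = (-102504.7, -35305.5, -187514).
So ∂z/∂x = −n_x/n_z = −0.54665 and ∂z/∂y = −n_y/n_z = −0.18828.
Gradient magnitude |∇z| = √(a² + b²) = √(0.29883 + 0.03545) = 0.57817.
True dip = arctan(0.57817) = 30.0°, dipping toward ENE (azimuth ≈ 071°).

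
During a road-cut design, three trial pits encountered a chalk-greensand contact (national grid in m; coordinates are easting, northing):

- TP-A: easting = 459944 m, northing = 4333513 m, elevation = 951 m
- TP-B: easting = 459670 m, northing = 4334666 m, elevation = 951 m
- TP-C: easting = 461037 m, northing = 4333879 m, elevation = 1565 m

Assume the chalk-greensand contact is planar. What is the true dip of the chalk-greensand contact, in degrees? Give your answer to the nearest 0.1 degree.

Let the plane be z = a·easting + b·northing + c.
TP-B−TP-A: −274a + 1153b = 0;  TP-C−TP-A: 1093a + 366b = 614.
Solving gives a = 0.52035, b = 0.12366.
Gradient magnitude |∇z| = √(a² + b²) = √(0.27076 + 0.01529) = 0.53484.
True dip = arctan(0.53484) = 28.1°, dipping toward WSW (azimuth ≈ 257°).

28.1°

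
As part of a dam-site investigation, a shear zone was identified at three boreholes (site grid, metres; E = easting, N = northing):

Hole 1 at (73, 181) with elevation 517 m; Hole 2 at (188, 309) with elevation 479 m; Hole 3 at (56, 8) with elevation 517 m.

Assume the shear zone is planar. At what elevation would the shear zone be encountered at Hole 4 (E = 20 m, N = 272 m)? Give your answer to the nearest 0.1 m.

Let the plane be z = a·E + b·N + c.
Hole 2−Hole 1: 115a + 128b = −38;  Hole 3−Hole 1: −17a − 173b = 0.
Solving gives a = −0.37101, b = 0.03646.
Then c = 517 − a·73 − b·181 = 537.49.
At (20, 272): z = −7.4 + 9.9 + 537.49 = 540.0 m.

540.0 m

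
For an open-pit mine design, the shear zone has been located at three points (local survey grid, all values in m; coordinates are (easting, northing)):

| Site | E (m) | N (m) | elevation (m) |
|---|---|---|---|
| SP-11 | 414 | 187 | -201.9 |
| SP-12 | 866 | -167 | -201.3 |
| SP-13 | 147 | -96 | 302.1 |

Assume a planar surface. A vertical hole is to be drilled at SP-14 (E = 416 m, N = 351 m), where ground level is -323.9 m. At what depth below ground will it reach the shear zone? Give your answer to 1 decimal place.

47.7 m

Let the plane be z = a·E + b·N + c.
SP-12−SP-11: 452a − 354b = 0.6;  SP-13−SP-11: −267a − 283b = 504.
Solving gives a = −0.80134, b = −1.02488.
Then c = -201.9 − a·414 − b·187 = 321.51.
At (416, 351): z_contact = −333.36 − 359.73 + 321.51 = -371.58 m.
Depth below ground = -323.9 − (-371.58) = 47.7 m.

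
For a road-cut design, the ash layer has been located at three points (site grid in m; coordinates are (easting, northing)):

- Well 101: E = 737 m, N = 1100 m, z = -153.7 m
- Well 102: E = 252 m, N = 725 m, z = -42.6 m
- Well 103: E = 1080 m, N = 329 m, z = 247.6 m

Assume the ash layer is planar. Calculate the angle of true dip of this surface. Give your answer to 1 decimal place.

25.7°

Let the plane be z = a·E + b·N + c.
Well 102−Well 101: −485a − 375b = 111.1;  Well 103−Well 101: 343a − 771b = 401.3.
Solving gives a = 0.12900, b = −0.46310.
Gradient magnitude |∇z| = √(a² + b²) = √(0.01664 + 0.21447) = 0.48074.
True dip = arctan(0.48074) = 25.7°, dipping toward NNW (azimuth ≈ 344°).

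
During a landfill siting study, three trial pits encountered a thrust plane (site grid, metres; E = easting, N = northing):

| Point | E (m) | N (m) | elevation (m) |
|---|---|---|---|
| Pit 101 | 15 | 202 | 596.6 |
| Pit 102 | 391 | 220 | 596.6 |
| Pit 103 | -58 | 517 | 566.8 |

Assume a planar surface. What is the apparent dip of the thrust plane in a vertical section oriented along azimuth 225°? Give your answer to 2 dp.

3.60°

Two edge vectors: Pit 101→Pit 102 = (376, 18, 0), Pit 101→Pit 103 = (-73, 315, -29.8).
Normal n = (Pit 101→Pit 102) × (Pit 101→Pit 103) = (-536.4, 11204.8, 119754).
So ∂z/∂E = −n_x/n_z = 0.00448 and ∂z/∂N = −n_y/n_z = −0.09357.
Unit vector along 225° is (sin 225°, cos 225°) = (-0.7071, -0.7071).
Slope in that direction = a·(-0.7071) + b·(-0.7071) = 0.06299.
Apparent dip = arctan|0.06299| = 3.60° (true dip is 5.4°, so apparent ≤ true as expected).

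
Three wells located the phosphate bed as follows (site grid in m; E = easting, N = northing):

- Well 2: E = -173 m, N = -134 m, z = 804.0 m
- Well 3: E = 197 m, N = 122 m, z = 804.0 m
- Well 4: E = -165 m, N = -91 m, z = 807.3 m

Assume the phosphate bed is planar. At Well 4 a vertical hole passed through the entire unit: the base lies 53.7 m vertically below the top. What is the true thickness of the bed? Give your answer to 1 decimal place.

53.4 m

Two edge vectors: Well 2→Well 3 = (370, 256, 0), Well 2→Well 4 = (8, 43, 3.3).
Normal n = (Well 2→Well 3) × (Well 2→Well 4) = (844.8, -1221, 13862).
So ∂z/∂E = −n_x/n_z = −0.06094 and ∂z/∂N = −n_y/n_z = 0.08808.
|∇z| = √(a²+b²) = 0.10711, so dip δ = arctan(0.10711) = 6.11°.
True thickness = vertical thickness × cos δ = 53.7 × cos 6.11° = 53.4 m.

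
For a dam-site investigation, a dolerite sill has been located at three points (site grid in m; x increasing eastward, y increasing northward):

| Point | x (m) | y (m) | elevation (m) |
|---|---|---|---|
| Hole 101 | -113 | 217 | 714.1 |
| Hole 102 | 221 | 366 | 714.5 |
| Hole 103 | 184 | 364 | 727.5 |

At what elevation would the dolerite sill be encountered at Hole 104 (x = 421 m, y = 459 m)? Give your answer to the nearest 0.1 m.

718.1 m

Let the plane be z = a·x + b·y + c.
Hole 102−Hole 101: 334a + 149b = 0.4;  Hole 103−Hole 101: 297a + 147b = 13.4.
Solving gives a = −0.39996, b = 0.89924.
Then c = 714.1 − a·-113 − b·217 = 473.77.
At (421, 459): z = −168.4 + 412.7 + 473.77 = 718.1 m.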